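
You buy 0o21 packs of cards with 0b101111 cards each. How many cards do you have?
Convert 0b101111 (binary) → 32 + 8 + 4 + 2 + 1 = 47 (decimal)
Convert 0o21 (octal) → 2×8 + 1 = 17 (decimal)
Compute 47 × 17 = 799
799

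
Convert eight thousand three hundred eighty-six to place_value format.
Convert eight thousand three hundred eighty-six (English words) → 8×1000 + 3×100 + 86 = 8386 (decimal)
Convert 8386 (decimal) → 8386 = 8×1000 + 3×100 + 8×10 + 6 → 8 thousands, 3 hundreds, 8 tens, 6 ones (place-value notation)
8 thousands, 3 hundreds, 8 tens, 6 ones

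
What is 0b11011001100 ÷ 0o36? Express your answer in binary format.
Convert 0b11011001100 (binary) → 1024 + 512 + 128 + 64 + 8 + 4 = 1740 (decimal)
Convert 0o36 (octal) → 3×8 + 6 = 30 (decimal)
Compute 1740 ÷ 30 = 58
Convert 58 (decimal) → 58 = 32 + 16 + 8 + 2 → 0b111010 (binary)
0b111010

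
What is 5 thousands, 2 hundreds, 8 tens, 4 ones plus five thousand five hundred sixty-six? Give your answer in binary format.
Convert 5 thousands, 2 hundreds, 8 tens, 4 ones (place-value notation) → 5×1000 + 2×100 + 8×10 + 4 = 5284 (decimal)
Convert five thousand five hundred sixty-six (English words) → 5×1000 + 5×100 + 66 = 5566 (decimal)
Compute 5284 + 5566 = 10850
Convert 10850 (decimal) → 10850 = 8192 + 2048 + 512 + 64 + 32 + 2 → 0b10101001100010 (binary)
0b10101001100010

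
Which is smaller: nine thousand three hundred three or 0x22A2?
Convert nine thousand three hundred three (English words) → 9×1000 + 3×100 + 3 = 9303 (decimal)
Convert 0x22A2 (hexadecimal) → 2×4096 + 2×256 + 10×16 + 2 = 8866 (decimal)
Compare 9303 vs 8866: smaller = 8866
8866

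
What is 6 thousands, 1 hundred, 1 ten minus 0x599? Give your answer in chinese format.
Convert 6 thousands, 1 hundred, 1 ten (place-value notation) → 6×1000 + 1×100 + 1×10 = 6110 (decimal)
Convert 0x599 (hexadecimal) → 5×256 + 9×16 + 9 = 1433 (decimal)
Compute 6110 - 1433 = 4677
Convert 4677 (decimal) → 4677 = 4×1000 + 6×100 + 7×10 + 7 → 四千六百七十七 (Chinese numeral)
四千六百七十七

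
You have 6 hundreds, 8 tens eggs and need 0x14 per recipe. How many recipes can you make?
Convert 6 hundreds, 8 tens (place-value notation) → 6×100 + 8×10 = 680 (decimal)
Convert 0x14 (hexadecimal) → 1×16 + 4 = 20 (decimal)
Compute 680 ÷ 20 = 34
34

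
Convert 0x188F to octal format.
Convert 0x188F (hexadecimal) → 1×4096 + 8×256 + 8×16 + 15 = 6287 (decimal)
Convert 6287 (decimal) → 6287 = 1×4096 + 4×512 + 2×64 + 1×8 + 7 → 0o14217 (octal)
0o14217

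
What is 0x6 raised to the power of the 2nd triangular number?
Convert 0x6 (hexadecimal) → 6 (decimal)
Convert the 2nd triangular number (triangular index) → 2×3/2 = 3 (decimal)
Compute 6 ^ 3 = 216
216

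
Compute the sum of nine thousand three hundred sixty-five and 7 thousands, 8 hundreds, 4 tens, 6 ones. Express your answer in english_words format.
Convert nine thousand three hundred sixty-five (English words) → 9×1000 + 3×100 + 65 = 9365 (decimal)
Convert 7 thousands, 8 hundreds, 4 tens, 6 ones (place-value notation) → 7×1000 + 8×100 + 4×10 + 6 = 7846 (decimal)
Compute 9365 + 7846 = 17211
Convert 17211 (decimal) → 17211 = 17×1000 + 2×100 + 11 → seventeen thousand two hundred eleven (English words)
seventeen thousand two hundred eleven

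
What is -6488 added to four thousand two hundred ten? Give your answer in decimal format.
Convert four thousand two hundred ten (English words) → 4×1000 + 2×100 + 10 = 4210 (decimal)
Compute -6488 + 4210 = -2278
-2278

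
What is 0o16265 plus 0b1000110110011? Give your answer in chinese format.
Convert 0o16265 (octal) → 1×4096 + 6×512 + 2×64 + 6×8 + 5 = 7349 (decimal)
Convert 0b1000110110011 (binary) → 4096 + 256 + 128 + 32 + 16 + 2 + 1 = 4531 (decimal)
Compute 7349 + 4531 = 11880
Convert 11880 (decimal) → 11880 = 1×10000 + 1×1000 + 8×100 + 8×10 → 一万一千八百八十 (Chinese numeral)
一万一千八百八十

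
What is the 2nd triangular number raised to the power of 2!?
Convert the 2nd triangular number (triangular index) → 2×3/2 = 3 (decimal)
Convert 2! (factorial) → 2 (decimal)
Compute 3 ^ 2 = 9
9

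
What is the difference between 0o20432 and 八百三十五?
Convert 0o20432 (octal) → 2×4096 + 4×64 + 3×8 + 2 = 8474 (decimal)
Convert 八百三十五 (Chinese numeral) → 8×100 + 3×10 + 5 = 835 (decimal)
Difference: |8474 - 835| = 7639
7639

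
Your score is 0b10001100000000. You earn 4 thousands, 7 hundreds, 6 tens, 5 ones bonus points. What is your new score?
Convert 0b10001100000000 (binary) → 8192 + 512 + 256 = 8960 (decimal)
Convert 4 thousands, 7 hundreds, 6 tens, 5 ones (place-value notation) → 4×1000 + 7×100 + 6×10 + 5 = 4765 (decimal)
Compute 8960 + 4765 = 13725
13725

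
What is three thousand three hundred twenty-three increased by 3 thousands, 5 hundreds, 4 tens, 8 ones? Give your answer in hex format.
Convert three thousand three hundred twenty-three (English words) → 3×1000 + 3×100 + 23 = 3323 (decimal)
Convert 3 thousands, 5 hundreds, 4 tens, 8 ones (place-value notation) → 3×1000 + 5×100 + 4×10 + 8 = 3548 (decimal)
Compute 3323 + 3548 = 6871
Convert 6871 (decimal) → 6871 = 1×4096 + 10×256 + 13×16 + 7 → 0x1AD7 (hexadecimal)
0x1AD7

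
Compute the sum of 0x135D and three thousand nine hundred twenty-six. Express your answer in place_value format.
Convert 0x135D (hexadecimal) → 1×4096 + 3×256 + 5×16 + 13 = 4957 (decimal)
Convert three thousand nine hundred twenty-six (English words) → 3×1000 + 9×100 + 26 = 3926 (decimal)
Compute 4957 + 3926 = 8883
Convert 8883 (decimal) → 8883 = 8×1000 + 8×100 + 8×10 + 3 → 8 thousands, 8 hundreds, 8 tens, 3 ones (place-value notation)
8 thousands, 8 hundreds, 8 tens, 3 ones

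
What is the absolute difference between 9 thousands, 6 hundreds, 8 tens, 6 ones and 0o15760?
Convert 9 thousands, 6 hundreds, 8 tens, 6 ones (place-value notation) → 9×1000 + 6×100 + 8×10 + 6 = 9686 (decimal)
Convert 0o15760 (octal) → 1×4096 + 5×512 + 7×64 + 6×8 = 7152 (decimal)
Compute |9686 - 7152| = 2534
2534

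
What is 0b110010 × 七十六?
Convert 0b110010 (binary) → 32 + 16 + 2 = 50 (decimal)
Convert 七十六 (Chinese numeral) → 7×10 + 6 = 76 (decimal)
Compute 50 × 76 = 3800
3800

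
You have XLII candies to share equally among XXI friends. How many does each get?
Convert XLII (Roman numeral) → 40 + 1 + 1 = 42 (decimal)
Convert XXI (Roman numeral) → 10 + 10 + 1 = 21 (decimal)
Compute 42 ÷ 21 = 2
2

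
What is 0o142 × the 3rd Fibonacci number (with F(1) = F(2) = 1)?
Convert 0o142 (octal) → 1×64 + 4×8 + 2 = 98 (decimal)
Convert the 3rd Fibonacci number (with F(1) = F(2) = 1) (Fibonacci index) → 1, 1, 2 → 2 (decimal)
Compute 98 × 2 = 196
196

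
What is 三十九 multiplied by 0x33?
Convert 三十九 (Chinese numeral) → 3×10 + 9 = 39 (decimal)
Convert 0x33 (hexadecimal) → 3×16 + 3 = 51 (decimal)
Compute 39 × 51 = 1989
1989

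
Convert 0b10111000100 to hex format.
Convert 0b10111000100 (binary) → 1024 + 256 + 128 + 64 + 4 = 1476 (decimal)
Convert 1476 (decimal) → 1476 = 5×256 + 12×16 + 4 → 0x5C4 (hexadecimal)
0x5C4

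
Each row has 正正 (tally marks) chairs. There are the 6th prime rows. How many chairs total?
Convert 正正 (tally marks) → 5 + 5 = 10 (decimal)
Convert the 6th prime (prime index) → 13 (decimal)
Compute 10 × 13 = 130
130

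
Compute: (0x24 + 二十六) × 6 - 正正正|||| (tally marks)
Convert 0x24 (hexadecimal) → 2×16 + 4 = 36 (decimal)
Convert 二十六 (Chinese numeral) → 2×10 + 6 = 26 (decimal)
Convert 正正正|||| (tally marks) → 5 + 5 + 5 + 4 = 19 (decimal)
Expression in decimal: (36 + 26) × 6 - 19
Parentheses first: 36 + 26 = 62
Multiply: 62 × 6 = 372
Subtract: 372 - 19 = 353
353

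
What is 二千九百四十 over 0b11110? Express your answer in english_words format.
Convert 二千九百四十 (Chinese numeral) → 2×1000 + 9×100 + 4×10 = 2940 (decimal)
Convert 0b11110 (binary) → 16 + 8 + 4 + 2 = 30 (decimal)
Compute 2940 ÷ 30 = 98
Convert 98 (decimal) → ninety-eight (English words)
ninety-eight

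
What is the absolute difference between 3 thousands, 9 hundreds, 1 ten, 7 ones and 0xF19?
Convert 3 thousands, 9 hundreds, 1 ten, 7 ones (place-value notation) → 3×1000 + 9×100 + 1×10 + 7 = 3917 (decimal)
Convert 0xF19 (hexadecimal) → 15×256 + 1×16 + 9 = 3865 (decimal)
Compute |3917 - 3865| = 52
52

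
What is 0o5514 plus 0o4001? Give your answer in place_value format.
Convert 0o5514 (octal) → 5×512 + 5×64 + 1×8 + 4 = 2892 (decimal)
Convert 0o4001 (octal) → 4×512 + 1 = 2049 (decimal)
Compute 2892 + 2049 = 4941
Convert 4941 (decimal) → 4941 = 4×1000 + 9×100 + 4×10 + 1 → 4 thousands, 9 hundreds, 4 tens, 1 one (place-value notation)
4 thousands, 9 hundreds, 4 tens, 1 one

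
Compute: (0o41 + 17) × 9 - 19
Convert 0o41 (octal) → 4×8 + 1 = 33 (decimal)
Expression in decimal: (33 + 17) × 9 - 19
Parentheses first: 33 + 17 = 50
Multiply: 50 × 9 = 450
Subtract: 450 - 19 = 431
431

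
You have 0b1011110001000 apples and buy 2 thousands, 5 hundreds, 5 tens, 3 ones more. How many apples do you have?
Convert 0b1011110001000 (binary) → 4096 + 1024 + 512 + 256 + 128 + 8 = 6024 (decimal)
Convert 2 thousands, 5 hundreds, 5 tens, 3 ones (place-value notation) → 2×1000 + 5×100 + 5×10 + 3 = 2553 (decimal)
Compute 6024 + 2553 = 8577
8577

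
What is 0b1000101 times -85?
Convert 0b1000101 (binary) → 64 + 4 + 1 = 69 (decimal)
Compute 69 × -85 = -5865
-5865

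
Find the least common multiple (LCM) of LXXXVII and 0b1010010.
Convert LXXXVII (Roman numeral) → 50 + 10 + 10 + 10 + 5 + 1 + 1 = 87 (decimal)
Convert 0b1010010 (binary) → 64 + 16 + 2 = 82 (decimal)
Compute lcm(87, 82) = 7134
7134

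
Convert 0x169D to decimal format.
Convert 0x169D (hexadecimal) → 1×4096 + 6×256 + 9×16 + 13 = 5789 (decimal)
5789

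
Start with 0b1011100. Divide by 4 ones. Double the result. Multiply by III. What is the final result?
Convert 0b1011100 (binary) → 64 + 16 + 8 + 4 = 92 (decimal)
Start: 92
Convert 4 ones (place-value notation) → 4 (decimal)
92 ÷ 4 = 23
23 × 2 = 46
Convert III (Roman numeral) → 1 + 1 + 1 = 3 (decimal)
46 × 3 = 138
138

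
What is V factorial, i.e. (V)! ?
Convert V (Roman numeral) → 5 (decimal)
Compute 5! = 120
120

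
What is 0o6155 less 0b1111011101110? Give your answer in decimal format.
Convert 0o6155 (octal) → 6×512 + 1×64 + 5×8 + 5 = 3181 (decimal)
Convert 0b1111011101110 (binary) → 4096 + 2048 + 1024 + 512 + 128 + 64 + 32 + 8 + 4 + 2 = 7918 (decimal)
Compute 3181 - 7918 = -4737
-4737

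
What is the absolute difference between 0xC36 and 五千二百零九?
Convert 0xC36 (hexadecimal) → 12×256 + 3×16 + 6 = 3126 (decimal)
Convert 五千二百零九 (Chinese numeral) → 5×1000 + 2×100 + 9 = 5209 (decimal)
Compute |3126 - 5209| = 2083
2083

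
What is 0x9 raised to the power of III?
Convert 0x9 (hexadecimal) → 9 (decimal)
Convert III (Roman numeral) → 1 + 1 + 1 = 3 (decimal)
Compute 9 ^ 3 = 729
729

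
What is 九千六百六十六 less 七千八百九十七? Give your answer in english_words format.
Convert 九千六百六十六 (Chinese numeral) → 9×1000 + 6×100 + 6×10 + 6 = 9666 (decimal)
Convert 七千八百九十七 (Chinese numeral) → 7×1000 + 8×100 + 9×10 + 7 = 7897 (decimal)
Compute 9666 - 7897 = 1769
Convert 1769 (decimal) → 1769 = 1×1000 + 7×100 + 69 → one thousand seven hundred sixty-nine (English words)
one thousand seven hundred sixty-nine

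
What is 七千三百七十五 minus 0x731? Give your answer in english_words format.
Convert 七千三百七十五 (Chinese numeral) → 7×1000 + 3×100 + 7×10 + 5 = 7375 (decimal)
Convert 0x731 (hexadecimal) → 7×256 + 3×16 + 1 = 1841 (decimal)
Compute 7375 - 1841 = 5534
Convert 5534 (decimal) → 5534 = 5×1000 + 5×100 + 34 → five thousand five hundred thirty-four (English words)
five thousand five hundred thirty-four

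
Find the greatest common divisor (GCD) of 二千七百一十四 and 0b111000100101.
Convert 二千七百一十四 (Chinese numeral) → 2×1000 + 7×100 + 1×10 + 4 = 2714 (decimal)
Convert 0b111000100101 (binary) → 2048 + 1024 + 512 + 32 + 4 + 1 = 3621 (decimal)
Compute gcd(2714, 3621) = 1
1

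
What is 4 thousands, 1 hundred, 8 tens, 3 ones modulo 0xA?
Convert 4 thousands, 1 hundred, 8 tens, 3 ones (place-value notation) → 4×1000 + 1×100 + 8×10 + 3 = 4183 (decimal)
Convert 0xA (hexadecimal) → 10 (decimal)
Compute 4183 mod 10 = 3
3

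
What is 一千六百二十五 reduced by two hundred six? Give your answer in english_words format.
Convert 一千六百二十五 (Chinese numeral) → 1×1000 + 6×100 + 2×10 + 5 = 1625 (decimal)
Convert two hundred six (English words) → 2×100 + 6 = 206 (decimal)
Compute 1625 - 206 = 1419
Convert 1419 (decimal) → 1419 = 1×1000 + 4×100 + 19 → one thousand four hundred nineteen (English words)
one thousand four hundred nineteen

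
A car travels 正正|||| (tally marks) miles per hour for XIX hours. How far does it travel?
Convert 正正|||| (tally marks) → 5 + 5 + 4 = 14 (decimal)
Convert XIX (Roman numeral) → 10 + 9 = 19 (decimal)
Compute 14 × 19 = 266
266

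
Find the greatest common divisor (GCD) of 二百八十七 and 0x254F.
Convert 二百八十七 (Chinese numeral) → 2×100 + 8×10 + 7 = 287 (decimal)
Convert 0x254F (hexadecimal) → 2×4096 + 5×256 + 4×16 + 15 = 9551 (decimal)
Compute gcd(287, 9551) = 1
1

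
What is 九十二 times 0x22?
Convert 九十二 (Chinese numeral) → 9×10 + 2 = 92 (decimal)
Convert 0x22 (hexadecimal) → 2×16 + 2 = 34 (decimal)
Compute 92 × 34 = 3128
3128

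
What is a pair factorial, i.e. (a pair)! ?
Convert a pair (colloquial) → 2 (decimal)
Compute 2! = 2
2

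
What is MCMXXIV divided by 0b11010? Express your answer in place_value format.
Convert MCMXXIV (Roman numeral) → 1000 + 900 + 10 + 10 + 4 = 1924 (decimal)
Convert 0b11010 (binary) → 16 + 8 + 2 = 26 (decimal)
Compute 1924 ÷ 26 = 74
Convert 74 (decimal) → 74 = 7×10 + 4 → 7 tens, 4 ones (place-value notation)
7 tens, 4 ones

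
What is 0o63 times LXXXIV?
Convert 0o63 (octal) → 6×8 + 3 = 51 (decimal)
Convert LXXXIV (Roman numeral) → 50 + 10 + 10 + 10 + 4 = 84 (decimal)
Compute 51 × 84 = 4284
4284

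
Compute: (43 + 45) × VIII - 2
Convert VIII (Roman numeral) → 5 + 1 + 1 + 1 = 8 (decimal)
Expression in decimal: (43 + 45) × 8 - 2
Parentheses first: 43 + 45 = 88
Multiply: 88 × 8 = 704
Subtract: 704 - 2 = 702
702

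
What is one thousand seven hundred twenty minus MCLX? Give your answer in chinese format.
Convert one thousand seven hundred twenty (English words) → 1×1000 + 7×100 + 20 = 1720 (decimal)
Convert MCLX (Roman numeral) → 1000 + 100 + 50 + 10 = 1160 (decimal)
Compute 1720 - 1160 = 560
Convert 560 (decimal) → 560 = 5×100 + 6×10 → 五百六十 (Chinese numeral)
五百六十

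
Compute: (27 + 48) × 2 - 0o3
Convert 0o3 (octal) → 3 (decimal)
Expression in decimal: (27 + 48) × 2 - 3
Parentheses first: 27 + 48 = 75
Multiply: 75 × 2 = 150
Subtract: 150 - 3 = 147
147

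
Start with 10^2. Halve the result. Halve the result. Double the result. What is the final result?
Convert 10^2 (power) → 100 (decimal)
Start: 100
100 ÷ 2 = 50
50 ÷ 2 = 25
25 × 2 = 50
50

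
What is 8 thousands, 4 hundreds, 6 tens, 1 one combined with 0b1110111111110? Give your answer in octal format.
Convert 8 thousands, 4 hundreds, 6 tens, 1 one (place-value notation) → 8×1000 + 4×100 + 6×10 + 1 = 8461 (decimal)
Convert 0b1110111111110 (binary) → 4096 + 2048 + 1024 + 256 + 128 + 64 + 32 + 16 + 8 + 4 + 2 = 7678 (decimal)
Compute 8461 + 7678 = 16139
Convert 16139 (decimal) → 16139 = 3×4096 + 7×512 + 4×64 + 1×8 + 3 → 0o37413 (octal)
0o37413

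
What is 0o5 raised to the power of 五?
Convert 0o5 (octal) → 5 (decimal)
Convert 五 (Chinese numeral) → 5 (decimal)
Compute 5 ^ 5 = 3125
3125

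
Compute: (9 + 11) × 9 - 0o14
Convert 0o14 (octal) → 1×8 + 4 = 12 (decimal)
Expression in decimal: (9 + 11) × 9 - 12
Parentheses first: 9 + 11 = 20
Multiply: 20 × 9 = 180
Subtract: 180 - 12 = 168
168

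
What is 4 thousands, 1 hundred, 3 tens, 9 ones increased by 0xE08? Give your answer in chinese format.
Convert 4 thousands, 1 hundred, 3 tens, 9 ones (place-value notation) → 4×1000 + 1×100 + 3×10 + 9 = 4139 (decimal)
Convert 0xE08 (hexadecimal) → 14×256 + 8 = 3592 (decimal)
Compute 4139 + 3592 = 7731
Convert 7731 (decimal) → 7731 = 7×1000 + 7×100 + 3×10 + 1 → 七千七百三十一 (Chinese numeral)
七千七百三十一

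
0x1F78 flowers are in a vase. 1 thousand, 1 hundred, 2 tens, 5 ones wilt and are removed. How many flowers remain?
Convert 0x1F78 (hexadecimal) → 1×4096 + 15×256 + 7×16 + 8 = 8056 (decimal)
Convert 1 thousand, 1 hundred, 2 tens, 5 ones (place-value notation) → 1×1000 + 1×100 + 2×10 + 5 = 1125 (decimal)
Compute 8056 - 1125 = 6931
6931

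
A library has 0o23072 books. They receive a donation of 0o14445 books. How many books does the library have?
Convert 0o23072 (octal) → 2×4096 + 3×512 + 7×8 + 2 = 9786 (decimal)
Convert 0o14445 (octal) → 1×4096 + 4×512 + 4×64 + 4×8 + 5 = 6437 (decimal)
Compute 9786 + 6437 = 16223
16223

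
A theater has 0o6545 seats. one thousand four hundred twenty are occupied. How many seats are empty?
Convert 0o6545 (octal) → 6×512 + 5×64 + 4×8 + 5 = 3429 (decimal)
Convert one thousand four hundred twenty (English words) → 1×1000 + 4×100 + 20 = 1420 (decimal)
Compute 3429 - 1420 = 2009
2009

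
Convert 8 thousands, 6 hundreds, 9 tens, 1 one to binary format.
Convert 8 thousands, 6 hundreds, 9 tens, 1 one (place-value notation) → 8×1000 + 6×100 + 9×10 + 1 = 8691 (decimal)
Convert 8691 (decimal) → 8691 = 8192 + 256 + 128 + 64 + 32 + 16 + 2 + 1 → 0b10000111110011 (binary)
0b10000111110011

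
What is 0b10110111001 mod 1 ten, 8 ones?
Convert 0b10110111001 (binary) → 1024 + 256 + 128 + 32 + 16 + 8 + 1 = 1465 (decimal)
Convert 1 ten, 8 ones (place-value notation) → 1×10 + 8 = 18 (decimal)
Compute 1465 mod 18 = 7
7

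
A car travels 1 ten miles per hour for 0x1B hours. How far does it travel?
Convert 1 ten (place-value notation) → 1×10 = 10 (decimal)
Convert 0x1B (hexadecimal) → 1×16 + 11 = 27 (decimal)
Compute 10 × 27 = 270
270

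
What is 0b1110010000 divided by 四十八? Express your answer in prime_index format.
Convert 0b1110010000 (binary) → 512 + 256 + 128 + 16 = 912 (decimal)
Convert 四十八 (Chinese numeral) → 4×10 + 8 = 48 (decimal)
Compute 912 ÷ 48 = 19
Convert 19 (decimal) → the 8th prime (prime index)
the 8th prime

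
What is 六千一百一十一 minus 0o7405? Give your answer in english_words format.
Convert 六千一百一十一 (Chinese numeral) → 6×1000 + 1×100 + 1×10 + 1 = 6111 (decimal)
Convert 0o7405 (octal) → 7×512 + 4×64 + 5 = 3845 (decimal)
Compute 6111 - 3845 = 2266
Convert 2266 (decimal) → 2266 = 2×1000 + 2×100 + 66 → two thousand two hundred sixty-six (English words)
two thousand two hundred sixty-six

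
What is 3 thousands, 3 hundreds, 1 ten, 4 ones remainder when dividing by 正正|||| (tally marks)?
Convert 3 thousands, 3 hundreds, 1 ten, 4 ones (place-value notation) → 3×1000 + 3×100 + 1×10 + 4 = 3314 (decimal)
Convert 正正|||| (tally marks) → 5 + 5 + 4 = 14 (decimal)
Compute 3314 mod 14 = 10
10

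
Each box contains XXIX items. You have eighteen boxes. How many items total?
Convert XXIX (Roman numeral) → 10 + 10 + 9 = 29 (decimal)
Convert eighteen (English words) → 18 (decimal)
Compute 29 × 18 = 522
522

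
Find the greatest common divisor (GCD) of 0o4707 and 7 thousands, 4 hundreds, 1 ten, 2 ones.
Convert 0o4707 (octal) → 4×512 + 7×64 + 7 = 2503 (decimal)
Convert 7 thousands, 4 hundreds, 1 ten, 2 ones (place-value notation) → 7×1000 + 4×100 + 1×10 + 2 = 7412 (decimal)
Compute gcd(2503, 7412) = 1
1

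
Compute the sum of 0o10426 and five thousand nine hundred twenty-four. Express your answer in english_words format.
Convert 0o10426 (octal) → 1×4096 + 4×64 + 2×8 + 6 = 4374 (decimal)
Convert five thousand nine hundred twenty-four (English words) → 5×1000 + 9×100 + 24 = 5924 (decimal)
Compute 4374 + 5924 = 10298
Convert 10298 (decimal) → 10298 = 10×1000 + 2×100 + 98 → ten thousand two hundred ninety-eight (English words)
ten thousand two hundred ninety-eight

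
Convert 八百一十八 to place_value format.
Convert 八百一十八 (Chinese numeral) → 8×100 + 1×10 + 8 = 818 (decimal)
Convert 818 (decimal) → 818 = 8×100 + 1×10 + 8 → 8 hundreds, 1 ten, 8 ones (place-value notation)
8 hundreds, 1 ten, 8 ones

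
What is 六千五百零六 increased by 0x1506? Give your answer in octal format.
Convert 六千五百零六 (Chinese numeral) → 6×1000 + 5×100 + 6 = 6506 (decimal)
Convert 0x1506 (hexadecimal) → 1×4096 + 5×256 + 6 = 5382 (decimal)
Compute 6506 + 5382 = 11888
Convert 11888 (decimal) → 11888 = 2×4096 + 7×512 + 1×64 + 6×8 → 0o27160 (octal)
0o27160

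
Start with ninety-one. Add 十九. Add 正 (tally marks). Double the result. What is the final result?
Convert ninety-one (English words) → 91 (decimal)
Start: 91
Convert 十九 (Chinese numeral) → 1×10 + 9 = 19 (decimal)
91 + 19 = 110
Convert 正 (tally marks) → 5 (decimal)
110 + 5 = 115
115 × 2 = 230
230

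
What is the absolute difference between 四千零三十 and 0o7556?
Convert 四千零三十 (Chinese numeral) → 4×1000 + 3×10 = 4030 (decimal)
Convert 0o7556 (octal) → 7×512 + 5×64 + 5×8 + 6 = 3950 (decimal)
Compute |4030 - 3950| = 80
80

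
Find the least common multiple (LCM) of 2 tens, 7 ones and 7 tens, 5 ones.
Convert 2 tens, 7 ones (place-value notation) → 2×10 + 7 = 27 (decimal)
Convert 7 tens, 5 ones (place-value notation) → 7×10 + 5 = 75 (decimal)
Compute lcm(27, 75) = 675
675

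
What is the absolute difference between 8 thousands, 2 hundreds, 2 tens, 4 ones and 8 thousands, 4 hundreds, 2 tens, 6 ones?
Convert 8 thousands, 2 hundreds, 2 tens, 4 ones (place-value notation) → 8×1000 + 2×100 + 2×10 + 4 = 8224 (decimal)
Convert 8 thousands, 4 hundreds, 2 tens, 6 ones (place-value notation) → 8×1000 + 4×100 + 2×10 + 6 = 8426 (decimal)
Compute |8224 - 8426| = 202
202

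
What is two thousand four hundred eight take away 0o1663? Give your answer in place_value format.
Convert two thousand four hundred eight (English words) → 2×1000 + 4×100 + 8 = 2408 (decimal)
Convert 0o1663 (octal) → 1×512 + 6×64 + 6×8 + 3 = 947 (decimal)
Compute 2408 - 947 = 1461
Convert 1461 (decimal) → 1461 = 1×1000 + 4×100 + 6×10 + 1 → 1 thousand, 4 hundreds, 6 tens, 1 one (place-value notation)
1 thousand, 4 hundreds, 6 tens, 1 one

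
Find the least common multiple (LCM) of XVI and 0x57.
Convert XVI (Roman numeral) → 10 + 5 + 1 = 16 (decimal)
Convert 0x57 (hexadecimal) → 5×16 + 7 = 87 (decimal)
Compute lcm(16, 87) = 1392
1392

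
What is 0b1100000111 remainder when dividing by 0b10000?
Convert 0b1100000111 (binary) → 512 + 256 + 4 + 2 + 1 = 775 (decimal)
Convert 0b10000 (binary) → 16 (decimal)
Compute 775 mod 16 = 7
7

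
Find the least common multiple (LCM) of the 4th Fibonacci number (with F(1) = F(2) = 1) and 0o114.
Convert the 4th Fibonacci number (with F(1) = F(2) = 1) (Fibonacci index) → 1, 1, 2, 3 → 3 (decimal)
Convert 0o114 (octal) → 1×64 + 1×8 + 4 = 76 (decimal)
Compute lcm(3, 76) = 228
228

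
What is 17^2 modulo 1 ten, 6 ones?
Convert 17^2 (power) → 289 (decimal)
Convert 1 ten, 6 ones (place-value notation) → 1×10 + 6 = 16 (decimal)
Compute 289 mod 16 = 1
1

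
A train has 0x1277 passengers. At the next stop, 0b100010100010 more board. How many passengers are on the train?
Convert 0x1277 (hexadecimal) → 1×4096 + 2×256 + 7×16 + 7 = 4727 (decimal)
Convert 0b100010100010 (binary) → 2048 + 128 + 32 + 2 = 2210 (decimal)
Compute 4727 + 2210 = 6937
6937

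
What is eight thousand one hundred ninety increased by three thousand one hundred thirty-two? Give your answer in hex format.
Convert eight thousand one hundred ninety (English words) → 8×1000 + 1×100 + 90 = 8190 (decimal)
Convert three thousand one hundred thirty-two (English words) → 3×1000 + 1×100 + 32 = 3132 (decimal)
Compute 8190 + 3132 = 11322
Convert 11322 (decimal) → 11322 = 2×4096 + 12×256 + 3×16 + 10 → 0x2C3A (hexadecimal)
0x2C3A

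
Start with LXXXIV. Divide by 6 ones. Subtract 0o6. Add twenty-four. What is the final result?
Convert LXXXIV (Roman numeral) → 50 + 10 + 10 + 10 + 4 = 84 (decimal)
Start: 84
Convert 6 ones (place-value notation) → 6 (decimal)
84 ÷ 6 = 14
Convert 0o6 (octal) → 6 (decimal)
14 - 6 = 8
Convert twenty-four (English words) → 24 (decimal)
8 + 24 = 32
32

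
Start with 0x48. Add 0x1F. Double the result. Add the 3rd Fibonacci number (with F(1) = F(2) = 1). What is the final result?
Convert 0x48 (hexadecimal) → 4×16 + 8 = 72 (decimal)
Start: 72
Convert 0x1F (hexadecimal) → 1×16 + 15 = 31 (decimal)
72 + 31 = 103
103 × 2 = 206
Convert the 3rd Fibonacci number (with F(1) = F(2) = 1) (Fibonacci index) → 1, 1, 2 → 2 (decimal)
206 + 2 = 208
208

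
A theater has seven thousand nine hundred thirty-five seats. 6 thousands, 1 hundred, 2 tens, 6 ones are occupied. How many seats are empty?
Convert seven thousand nine hundred thirty-five (English words) → 7×1000 + 9×100 + 35 = 7935 (decimal)
Convert 6 thousands, 1 hundred, 2 tens, 6 ones (place-value notation) → 6×1000 + 1×100 + 2×10 + 6 = 6126 (decimal)
Compute 7935 - 6126 = 1809
1809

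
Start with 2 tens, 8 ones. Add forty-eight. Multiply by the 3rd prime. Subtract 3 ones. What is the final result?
Convert 2 tens, 8 ones (place-value notation) → 2×10 + 8 = 28 (decimal)
Start: 28
Convert forty-eight (English words) → 48 (decimal)
28 + 48 = 76
Convert the 3rd prime (prime index) → 5 (decimal)
76 × 5 = 380
Convert 3 ones (place-value notation) → 3 (decimal)
380 - 3 = 377
377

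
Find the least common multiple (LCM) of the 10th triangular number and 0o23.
Convert the 10th triangular number (triangular index) → 10×11/2 = 55 (decimal)
Convert 0o23 (octal) → 2×8 + 3 = 19 (decimal)
Compute lcm(55, 19) = 1045
1045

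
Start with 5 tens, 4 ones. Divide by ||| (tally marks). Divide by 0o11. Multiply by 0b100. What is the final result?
Convert 5 tens, 4 ones (place-value notation) → 5×10 + 4 = 54 (decimal)
Start: 54
Convert ||| (tally marks) → 3 (decimal)
54 ÷ 3 = 18
Convert 0o11 (octal) → 1×8 + 1 = 9 (decimal)
18 ÷ 9 = 2
Convert 0b100 (binary) → 4 (decimal)
2 × 4 = 8
8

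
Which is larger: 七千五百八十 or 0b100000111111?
Convert 七千五百八十 (Chinese numeral) → 7×1000 + 5×100 + 8×10 = 7580 (decimal)
Convert 0b100000111111 (binary) → 2048 + 32 + 16 + 8 + 4 + 2 + 1 = 2111 (decimal)
Compare 7580 vs 2111: larger = 7580
7580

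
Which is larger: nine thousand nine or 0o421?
Convert nine thousand nine (English words) → 9×1000 + 9 = 9009 (decimal)
Convert 0o421 (octal) → 4×64 + 2×8 + 1 = 273 (decimal)
Compare 9009 vs 273: larger = 9009
9009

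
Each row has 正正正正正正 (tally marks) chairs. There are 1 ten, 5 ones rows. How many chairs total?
Convert 正正正正正正 (tally marks) → 5 + 5 + 5 + 5 + 5 + 5 = 30 (decimal)
Convert 1 ten, 5 ones (place-value notation) → 1×10 + 5 = 15 (decimal)
Compute 30 × 15 = 450
450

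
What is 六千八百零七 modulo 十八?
Convert 六千八百零七 (Chinese numeral) → 6×1000 + 8×100 + 7 = 6807 (decimal)
Convert 十八 (Chinese numeral) → 1×10 + 8 = 18 (decimal)
Compute 6807 mod 18 = 3
3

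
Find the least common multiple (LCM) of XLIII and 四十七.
Convert XLIII (Roman numeral) → 40 + 1 + 1 + 1 = 43 (decimal)
Convert 四十七 (Chinese numeral) → 4×10 + 7 = 47 (decimal)
Compute lcm(43, 47) = 2021
2021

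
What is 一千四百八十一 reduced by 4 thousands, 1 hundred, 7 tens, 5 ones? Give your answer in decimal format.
Convert 一千四百八十一 (Chinese numeral) → 1×1000 + 4×100 + 8×10 + 1 = 1481 (decimal)
Convert 4 thousands, 1 hundred, 7 tens, 5 ones (place-value notation) → 4×1000 + 1×100 + 7×10 + 5 = 4175 (decimal)
Compute 1481 - 4175 = -2694
-2694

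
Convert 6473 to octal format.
Convert 6473 (decimal) → 6473 = 1×4096 + 4×512 + 5×64 + 1×8 + 1 → 0o14511 (octal)
0o14511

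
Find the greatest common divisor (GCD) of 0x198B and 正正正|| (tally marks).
Convert 0x198B (hexadecimal) → 1×4096 + 9×256 + 8×16 + 11 = 6539 (decimal)
Convert 正正正|| (tally marks) → 5 + 5 + 5 + 2 = 17 (decimal)
Compute gcd(6539, 17) = 1
1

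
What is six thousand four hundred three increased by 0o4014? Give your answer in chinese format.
Convert six thousand four hundred three (English words) → 6×1000 + 4×100 + 3 = 6403 (decimal)
Convert 0o4014 (octal) → 4×512 + 1×8 + 4 = 2060 (decimal)
Compute 6403 + 2060 = 8463
Convert 8463 (decimal) → 8463 = 8×1000 + 4×100 + 6×10 + 3 → 八千四百六十三 (Chinese numeral)
八千四百六十三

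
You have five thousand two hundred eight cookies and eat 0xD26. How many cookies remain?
Convert five thousand two hundred eight (English words) → 5×1000 + 2×100 + 8 = 5208 (decimal)
Convert 0xD26 (hexadecimal) → 13×256 + 2×16 + 6 = 3366 (decimal)
Compute 5208 - 3366 = 1842
1842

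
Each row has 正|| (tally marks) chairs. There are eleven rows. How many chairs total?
Convert 正|| (tally marks) → 5 + 2 = 7 (decimal)
Convert eleven (English words) → 11 (decimal)
Compute 7 × 11 = 77
77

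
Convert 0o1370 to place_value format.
Convert 0o1370 (octal) → 1×512 + 3×64 + 7×8 = 760 (decimal)
Convert 760 (decimal) → 760 = 7×100 + 6×10 → 7 hundreds, 6 tens (place-value notation)
7 hundreds, 6 tens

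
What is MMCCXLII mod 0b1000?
Convert MMCCXLII (Roman numeral) → 1000 + 1000 + 100 + 100 + 40 + 1 + 1 = 2242 (decimal)
Convert 0b1000 (binary) → 8 (decimal)
Compute 2242 mod 8 = 2
2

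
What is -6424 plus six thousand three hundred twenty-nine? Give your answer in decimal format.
Convert six thousand three hundred twenty-nine (English words) → 6×1000 + 3×100 + 29 = 6329 (decimal)
Compute -6424 + 6329 = -95
-95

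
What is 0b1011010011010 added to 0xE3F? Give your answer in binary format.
Convert 0b1011010011010 (binary) → 4096 + 1024 + 512 + 128 + 16 + 8 + 2 = 5786 (decimal)
Convert 0xE3F (hexadecimal) → 14×256 + 3×16 + 15 = 3647 (decimal)
Compute 5786 + 3647 = 9433
Convert 9433 (decimal) → 9433 = 8192 + 1024 + 128 + 64 + 16 + 8 + 1 → 0b10010011011001 (binary)
0b10010011011001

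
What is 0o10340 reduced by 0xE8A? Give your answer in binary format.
Convert 0o10340 (octal) → 1×4096 + 3×64 + 4×8 = 4320 (decimal)
Convert 0xE8A (hexadecimal) → 14×256 + 8×16 + 10 = 3722 (decimal)
Compute 4320 - 3722 = 598
Convert 598 (decimal) → 598 = 512 + 64 + 16 + 4 + 2 → 0b1001010110 (binary)
0b1001010110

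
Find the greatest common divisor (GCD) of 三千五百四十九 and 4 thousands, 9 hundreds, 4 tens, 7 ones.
Convert 三千五百四十九 (Chinese numeral) → 3×1000 + 5×100 + 4×10 + 9 = 3549 (decimal)
Convert 4 thousands, 9 hundreds, 4 tens, 7 ones (place-value notation) → 4×1000 + 9×100 + 4×10 + 7 = 4947 (decimal)
Compute gcd(3549, 4947) = 3
3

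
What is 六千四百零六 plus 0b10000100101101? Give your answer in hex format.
Convert 六千四百零六 (Chinese numeral) → 6×1000 + 4×100 + 6 = 6406 (decimal)
Convert 0b10000100101101 (binary) → 8192 + 256 + 32 + 8 + 4 + 1 = 8493 (decimal)
Compute 6406 + 8493 = 14899
Convert 14899 (decimal) → 14899 = 3×4096 + 10×256 + 3×16 + 3 → 0x3A33 (hexadecimal)
0x3A33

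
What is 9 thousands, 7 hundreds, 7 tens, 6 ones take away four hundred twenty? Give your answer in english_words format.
Convert 9 thousands, 7 hundreds, 7 tens, 6 ones (place-value notation) → 9×1000 + 7×100 + 7×10 + 6 = 9776 (decimal)
Convert four hundred twenty (English words) → 4×100 + 20 = 420 (decimal)
Compute 9776 - 420 = 9356
Convert 9356 (decimal) → 9356 = 9×1000 + 3×100 + 56 → nine thousand three hundred fifty-six (English words)
nine thousand three hundred fifty-six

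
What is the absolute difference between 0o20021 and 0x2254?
Convert 0o20021 (octal) → 2×4096 + 2×8 + 1 = 8209 (decimal)
Convert 0x2254 (hexadecimal) → 2×4096 + 2×256 + 5×16 + 4 = 8788 (decimal)
Compute |8209 - 8788| = 579
579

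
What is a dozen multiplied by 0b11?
Convert a dozen (colloquial) → 12 (decimal)
Convert 0b11 (binary) → 2 + 1 = 3 (decimal)
Compute 12 × 3 = 36
36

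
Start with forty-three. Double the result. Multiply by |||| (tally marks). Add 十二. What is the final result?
Convert forty-three (English words) → 43 (decimal)
Start: 43
43 × 2 = 86
Convert |||| (tally marks) → 4 (decimal)
86 × 4 = 344
Convert 十二 (Chinese numeral) → 1×10 + 2 = 12 (decimal)
344 + 12 = 356
356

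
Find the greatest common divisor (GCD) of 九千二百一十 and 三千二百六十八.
Convert 九千二百一十 (Chinese numeral) → 9×1000 + 2×100 + 1×10 = 9210 (decimal)
Convert 三千二百六十八 (Chinese numeral) → 3×1000 + 2×100 + 6×10 + 8 = 3268 (decimal)
Compute gcd(9210, 3268) = 2
2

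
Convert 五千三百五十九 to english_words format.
Convert 五千三百五十九 (Chinese numeral) → 5×1000 + 3×100 + 5×10 + 9 = 5359 (decimal)
Convert 5359 (decimal) → 5359 = 5×1000 + 3×100 + 59 → five thousand three hundred fifty-nine (English words)
five thousand three hundred fifty-nine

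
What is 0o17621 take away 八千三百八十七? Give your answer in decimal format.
Convert 0o17621 (octal) → 1×4096 + 7×512 + 6×64 + 2×8 + 1 = 8081 (decimal)
Convert 八千三百八十七 (Chinese numeral) → 8×1000 + 3×100 + 8×10 + 7 = 8387 (decimal)
Compute 8081 - 8387 = -306
-306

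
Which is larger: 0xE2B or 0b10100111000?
Convert 0xE2B (hexadecimal) → 14×256 + 2×16 + 11 = 3627 (decimal)
Convert 0b10100111000 (binary) → 1024 + 256 + 32 + 16 + 8 = 1336 (decimal)
Compare 3627 vs 1336: larger = 3627
3627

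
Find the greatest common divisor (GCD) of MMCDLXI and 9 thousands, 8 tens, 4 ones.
Convert MMCDLXI (Roman numeral) → 1000 + 1000 + 400 + 50 + 10 + 1 = 2461 (decimal)
Convert 9 thousands, 8 tens, 4 ones (place-value notation) → 9×1000 + 8×10 + 4 = 9084 (decimal)
Compute gcd(2461, 9084) = 1
1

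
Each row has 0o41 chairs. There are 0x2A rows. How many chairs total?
Convert 0o41 (octal) → 4×8 + 1 = 33 (decimal)
Convert 0x2A (hexadecimal) → 2×16 + 10 = 42 (decimal)
Compute 33 × 42 = 1386
1386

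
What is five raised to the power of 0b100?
Convert five (English words) → 5 (decimal)
Convert 0b100 (binary) → 4 (decimal)
Compute 5 ^ 4 = 625
625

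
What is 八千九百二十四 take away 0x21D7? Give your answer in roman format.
Convert 八千九百二十四 (Chinese numeral) → 8×1000 + 9×100 + 2×10 + 4 = 8924 (decimal)
Convert 0x21D7 (hexadecimal) → 2×4096 + 1×256 + 13×16 + 7 = 8663 (decimal)
Compute 8924 - 8663 = 261
Convert 261 (decimal) → 261 = 100 + 100 + 50 + 10 + 1 → CCLXI (Roman numeral)
CCLXI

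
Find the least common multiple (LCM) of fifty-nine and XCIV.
Convert fifty-nine (English words) → 59 (decimal)
Convert XCIV (Roman numeral) → 90 + 4 = 94 (decimal)
Compute lcm(59, 94) = 5546
5546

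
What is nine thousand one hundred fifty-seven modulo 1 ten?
Convert nine thousand one hundred fifty-seven (English words) → 9×1000 + 1×100 + 57 = 9157 (decimal)
Convert 1 ten (place-value notation) → 1×10 = 10 (decimal)
Compute 9157 mod 10 = 7
7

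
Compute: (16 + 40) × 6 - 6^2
Convert 6^2 (power) → 36 (decimal)
Expression in decimal: (16 + 40) × 6 - 36
Parentheses first: 16 + 40 = 56
Multiply: 56 × 6 = 336
Subtract: 336 - 36 = 300
300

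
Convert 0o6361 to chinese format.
Convert 0o6361 (octal) → 6×512 + 3×64 + 6×8 + 1 = 3313 (decimal)
Convert 3313 (decimal) → 3313 = 3×1000 + 3×100 + 1×10 + 3 → 三千三百一十三 (Chinese numeral)
三千三百一十三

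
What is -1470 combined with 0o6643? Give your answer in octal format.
Convert 0o6643 (octal) → 6×512 + 6×64 + 4×8 + 3 = 3491 (decimal)
Compute -1470 + 3491 = 2021
Convert 2021 (decimal) → 2021 = 3×512 + 7×64 + 4×8 + 5 → 0o3745 (octal)
0o3745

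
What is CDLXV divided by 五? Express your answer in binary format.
Convert CDLXV (Roman numeral) → 400 + 50 + 10 + 5 = 465 (decimal)
Convert 五 (Chinese numeral) → 5 (decimal)
Compute 465 ÷ 5 = 93
Convert 93 (decimal) → 93 = 64 + 16 + 8 + 4 + 1 → 0b1011101 (binary)
0b1011101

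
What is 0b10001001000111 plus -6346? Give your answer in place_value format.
Convert 0b10001001000111 (binary) → 8192 + 512 + 64 + 4 + 2 + 1 = 8775 (decimal)
Compute 8775 + -6346 = 2429
Convert 2429 (decimal) → 2429 = 2×1000 + 4×100 + 2×10 + 9 → 2 thousands, 4 hundreds, 2 tens, 9 ones (place-value notation)
2 thousands, 4 hundreds, 2 tens, 9 ones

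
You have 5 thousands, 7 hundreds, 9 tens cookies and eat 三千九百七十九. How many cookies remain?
Convert 5 thousands, 7 hundreds, 9 tens (place-value notation) → 5×1000 + 7×100 + 9×10 = 5790 (decimal)
Convert 三千九百七十九 (Chinese numeral) → 3×1000 + 9×100 + 7×10 + 9 = 3979 (decimal)
Compute 5790 - 3979 = 1811
1811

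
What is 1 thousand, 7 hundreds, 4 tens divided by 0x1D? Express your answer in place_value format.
Convert 1 thousand, 7 hundreds, 4 tens (place-value notation) → 1×1000 + 7×100 + 4×10 = 1740 (decimal)
Convert 0x1D (hexadecimal) → 1×16 + 13 = 29 (decimal)
Compute 1740 ÷ 29 = 60
Convert 60 (decimal) → 60 = 6×10 → 6 tens (place-value notation)
6 tens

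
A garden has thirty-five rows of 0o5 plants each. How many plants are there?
Convert 0o5 (octal) → 5 (decimal)
Convert thirty-five (English words) → 35 (decimal)
Compute 5 × 35 = 175
175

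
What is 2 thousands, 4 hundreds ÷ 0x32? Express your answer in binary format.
Convert 2 thousands, 4 hundreds (place-value notation) → 2×1000 + 4×100 = 2400 (decimal)
Convert 0x32 (hexadecimal) → 3×16 + 2 = 50 (decimal)
Compute 2400 ÷ 50 = 48
Convert 48 (decimal) → 48 = 32 + 16 → 0b110000 (binary)
0b110000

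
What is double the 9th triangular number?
The 9th triangular number = 9×10/2 = 45
Compute 45 × 2 = 90
90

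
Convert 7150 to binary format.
Convert 7150 (decimal) → 7150 = 4096 + 2048 + 512 + 256 + 128 + 64 + 32 + 8 + 4 + 2 → 0b1101111101110 (binary)
0b1101111101110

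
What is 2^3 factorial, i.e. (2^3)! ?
Convert 2^3 (power) → 8 (decimal)
Compute 8! = 40320
40320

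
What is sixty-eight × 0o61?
Convert sixty-eight (English words) → 68 (decimal)
Convert 0o61 (octal) → 6×8 + 1 = 49 (decimal)
Compute 68 × 49 = 3332
3332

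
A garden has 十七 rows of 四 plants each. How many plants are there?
Convert 四 (Chinese numeral) → 4 (decimal)
Convert 十七 (Chinese numeral) → 1×10 + 7 = 17 (decimal)
Compute 4 × 17 = 68
68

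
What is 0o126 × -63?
Convert 0o126 (octal) → 1×64 + 2×8 + 6 = 86 (decimal)
Compute 86 × -63 = -5418
-5418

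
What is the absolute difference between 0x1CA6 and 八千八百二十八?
Convert 0x1CA6 (hexadecimal) → 1×4096 + 12×256 + 10×16 + 6 = 7334 (decimal)
Convert 八千八百二十八 (Chinese numeral) → 8×1000 + 8×100 + 2×10 + 8 = 8828 (decimal)
Compute |7334 - 8828| = 1494
1494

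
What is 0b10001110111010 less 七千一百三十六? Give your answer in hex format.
Convert 0b10001110111010 (binary) → 8192 + 512 + 256 + 128 + 32 + 16 + 8 + 2 = 9146 (decimal)
Convert 七千一百三十六 (Chinese numeral) → 7×1000 + 1×100 + 3×10 + 6 = 7136 (decimal)
Compute 9146 - 7136 = 2010
Convert 2010 (decimal) → 2010 = 7×256 + 13×16 + 10 → 0x7DA (hexadecimal)
0x7DA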